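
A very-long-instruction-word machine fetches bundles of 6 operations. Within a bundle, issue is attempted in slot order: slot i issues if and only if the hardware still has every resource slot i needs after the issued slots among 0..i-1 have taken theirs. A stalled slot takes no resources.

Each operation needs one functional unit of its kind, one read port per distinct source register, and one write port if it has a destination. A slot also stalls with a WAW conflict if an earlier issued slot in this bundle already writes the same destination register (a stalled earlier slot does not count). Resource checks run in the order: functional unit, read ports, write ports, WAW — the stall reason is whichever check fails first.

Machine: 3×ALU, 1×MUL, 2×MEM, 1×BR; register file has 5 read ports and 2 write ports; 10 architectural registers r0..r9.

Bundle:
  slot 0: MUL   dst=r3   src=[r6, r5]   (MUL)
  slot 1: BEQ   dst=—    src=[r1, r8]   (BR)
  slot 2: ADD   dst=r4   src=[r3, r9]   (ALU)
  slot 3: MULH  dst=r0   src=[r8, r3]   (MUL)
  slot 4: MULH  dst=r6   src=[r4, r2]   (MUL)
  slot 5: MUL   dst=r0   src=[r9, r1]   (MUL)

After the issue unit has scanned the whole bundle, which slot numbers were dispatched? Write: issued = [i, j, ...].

issued = [0, 1]

slot 0 (MUL): ISSUE — free A3,Mu0,Ld2,B1 rp3 wp1
slot 1 (BR): ISSUE — free A3,Mu0,Ld2,B0 rp1 wp1
slot 2 (ALU): stall RD_PORT — free A3,Mu0,Ld2,B0 rp1 wp1
slot 3 (MUL): stall FU — free A3,Mu0,Ld2,B0 rp1 wp1
slot 4 (MUL): stall FU — free A3,Mu0,Ld2,B0 rp1 wp1
slot 5 (MUL): stall FU — free A3,Mu0,Ld2,B0 rp1 wp1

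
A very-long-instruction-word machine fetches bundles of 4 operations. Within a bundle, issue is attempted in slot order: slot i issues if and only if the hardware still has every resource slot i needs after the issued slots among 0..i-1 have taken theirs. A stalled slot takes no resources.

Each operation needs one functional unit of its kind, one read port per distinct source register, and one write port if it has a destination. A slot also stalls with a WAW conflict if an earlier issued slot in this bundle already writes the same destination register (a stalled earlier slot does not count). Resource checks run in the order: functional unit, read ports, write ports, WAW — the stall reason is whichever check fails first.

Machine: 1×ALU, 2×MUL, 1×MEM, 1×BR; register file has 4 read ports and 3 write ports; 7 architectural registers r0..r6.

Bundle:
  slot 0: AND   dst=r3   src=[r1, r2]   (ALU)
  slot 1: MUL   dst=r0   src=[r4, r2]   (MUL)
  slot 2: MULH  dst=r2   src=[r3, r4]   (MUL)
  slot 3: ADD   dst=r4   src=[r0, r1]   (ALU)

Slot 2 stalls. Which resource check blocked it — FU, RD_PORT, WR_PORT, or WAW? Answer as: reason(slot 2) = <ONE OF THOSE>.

slot 0 (ALU): ISSUE — free A0,Mu2,Ld1,B1 rp2 wp2
slot 1 (MUL): ISSUE — free A0,Mu1,Ld1,B1 rp0 wp1
slot 2 (MUL): stall RD_PORT — free A0,Mu1,Ld1,B1 rp0 wp1
slot 3 (ALU): stall FU — free A0,Mu1,Ld1,B1 rp0 wp1

reason(slot 2) = RD_PORT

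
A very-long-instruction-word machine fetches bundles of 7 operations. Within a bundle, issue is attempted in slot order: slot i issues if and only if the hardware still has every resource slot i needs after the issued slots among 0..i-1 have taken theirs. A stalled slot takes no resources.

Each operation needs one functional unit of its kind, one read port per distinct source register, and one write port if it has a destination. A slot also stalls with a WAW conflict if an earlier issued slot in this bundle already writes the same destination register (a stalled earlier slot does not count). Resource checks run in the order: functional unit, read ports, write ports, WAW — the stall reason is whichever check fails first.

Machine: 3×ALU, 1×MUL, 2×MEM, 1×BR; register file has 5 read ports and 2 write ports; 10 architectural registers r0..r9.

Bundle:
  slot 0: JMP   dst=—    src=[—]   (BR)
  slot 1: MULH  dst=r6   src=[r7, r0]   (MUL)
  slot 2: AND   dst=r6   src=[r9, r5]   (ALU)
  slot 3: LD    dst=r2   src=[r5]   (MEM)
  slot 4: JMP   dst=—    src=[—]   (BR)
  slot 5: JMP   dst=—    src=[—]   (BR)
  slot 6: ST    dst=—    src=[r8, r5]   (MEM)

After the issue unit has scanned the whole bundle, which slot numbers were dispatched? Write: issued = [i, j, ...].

issued = [0, 1, 3, 6]

  0. BR ⇒ go  {3A/1Mu/2Ld/0B | 5r 2w}
  1. MUL→r6 ⇒ go  {3A/0Mu/2Ld/0B | 3r 1w}
  2. ALU→r6 ⇒ no(WAW)  {3A/0Mu/2Ld/0B | 3r 1w}
  3. MEM→r2 ⇒ go  {3A/0Mu/1Ld/0B | 2r 0w}
  4. BR ⇒ no(FU)  {3A/0Mu/1Ld/0B | 2r 0w}
  5. BR ⇒ no(FU)  {3A/0Mu/1Ld/0B | 2r 0w}
  6. MEM ⇒ go  {3A/0Mu/0Ld/0B | 0r 0w}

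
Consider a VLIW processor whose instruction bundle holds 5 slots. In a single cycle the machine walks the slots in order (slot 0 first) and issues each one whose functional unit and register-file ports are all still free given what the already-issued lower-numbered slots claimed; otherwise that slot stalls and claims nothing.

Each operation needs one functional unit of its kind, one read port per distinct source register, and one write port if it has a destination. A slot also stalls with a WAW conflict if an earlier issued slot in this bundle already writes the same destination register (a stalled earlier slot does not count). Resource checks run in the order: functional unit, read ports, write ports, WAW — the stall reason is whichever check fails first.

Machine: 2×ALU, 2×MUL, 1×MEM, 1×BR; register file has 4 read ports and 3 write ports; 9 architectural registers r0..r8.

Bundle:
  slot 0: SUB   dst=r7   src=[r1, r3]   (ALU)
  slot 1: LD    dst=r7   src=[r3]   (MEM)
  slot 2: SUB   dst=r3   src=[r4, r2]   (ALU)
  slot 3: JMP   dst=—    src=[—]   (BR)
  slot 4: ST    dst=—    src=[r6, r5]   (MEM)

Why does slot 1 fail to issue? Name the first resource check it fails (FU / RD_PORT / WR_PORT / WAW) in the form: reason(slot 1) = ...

reason(slot 1) = WAW

slot 0 (ALU): ISSUE — free A1,Mu2,Ld1,B1 rp2 wp2
slot 1 (MEM): stall WAW — free A1,Mu2,Ld1,B1 rp2 wp2
slot 2 (ALU): ISSUE — free A0,Mu2,Ld1,B1 rp0 wp1
slot 3 (BR): ISSUE — free A0,Mu2,Ld1,B0 rp0 wp1
slot 4 (MEM): stall RD_PORT — free A0,Mu2,Ld1,B0 rp0 wp1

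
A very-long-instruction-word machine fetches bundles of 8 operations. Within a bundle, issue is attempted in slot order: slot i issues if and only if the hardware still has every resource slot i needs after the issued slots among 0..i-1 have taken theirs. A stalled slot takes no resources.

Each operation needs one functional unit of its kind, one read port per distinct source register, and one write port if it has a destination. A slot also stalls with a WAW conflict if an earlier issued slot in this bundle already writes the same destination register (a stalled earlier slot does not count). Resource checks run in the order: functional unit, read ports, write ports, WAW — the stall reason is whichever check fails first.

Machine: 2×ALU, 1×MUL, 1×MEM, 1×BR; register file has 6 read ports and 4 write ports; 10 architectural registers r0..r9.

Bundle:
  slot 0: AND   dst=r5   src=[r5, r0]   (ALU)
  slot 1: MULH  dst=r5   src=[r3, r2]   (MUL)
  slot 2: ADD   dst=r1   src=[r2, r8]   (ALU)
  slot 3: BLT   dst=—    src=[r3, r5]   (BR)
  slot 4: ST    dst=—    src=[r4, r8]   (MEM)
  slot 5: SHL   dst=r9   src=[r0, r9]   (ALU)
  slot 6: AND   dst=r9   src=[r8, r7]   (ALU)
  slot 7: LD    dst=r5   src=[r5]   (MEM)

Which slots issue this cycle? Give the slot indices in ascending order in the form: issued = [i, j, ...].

#0 ALU src=r5,r0 dispatched  <A:1 Mu:1 Ld:1 B:1 rd:4 wr:3>
#1 MUL src=r3,r2 held:WAW  <A:1 Mu:1 Ld:1 B:1 rd:4 wr:3>
#2 ALU src=r2,r8 dispatched  <A:0 Mu:1 Ld:1 B:1 rd:2 wr:2>
#3 BR src=r3,r5 dispatched  <A:0 Mu:1 Ld:1 B:0 rd:0 wr:2>
#4 MEM src=r4,r8 held:RD_PORT  <A:0 Mu:1 Ld:1 B:0 rd:0 wr:2>
#5 ALU src=r0,r9 held:FU  <A:0 Mu:1 Ld:1 B:0 rd:0 wr:2>
#6 ALU src=r8,r7 held:FU  <A:0 Mu:1 Ld:1 B:0 rd:0 wr:2>
#7 MEM src=r5 held:RD_PORT  <A:0 Mu:1 Ld:1 B:0 rd:0 wr:2>

issued = [0, 2, 3]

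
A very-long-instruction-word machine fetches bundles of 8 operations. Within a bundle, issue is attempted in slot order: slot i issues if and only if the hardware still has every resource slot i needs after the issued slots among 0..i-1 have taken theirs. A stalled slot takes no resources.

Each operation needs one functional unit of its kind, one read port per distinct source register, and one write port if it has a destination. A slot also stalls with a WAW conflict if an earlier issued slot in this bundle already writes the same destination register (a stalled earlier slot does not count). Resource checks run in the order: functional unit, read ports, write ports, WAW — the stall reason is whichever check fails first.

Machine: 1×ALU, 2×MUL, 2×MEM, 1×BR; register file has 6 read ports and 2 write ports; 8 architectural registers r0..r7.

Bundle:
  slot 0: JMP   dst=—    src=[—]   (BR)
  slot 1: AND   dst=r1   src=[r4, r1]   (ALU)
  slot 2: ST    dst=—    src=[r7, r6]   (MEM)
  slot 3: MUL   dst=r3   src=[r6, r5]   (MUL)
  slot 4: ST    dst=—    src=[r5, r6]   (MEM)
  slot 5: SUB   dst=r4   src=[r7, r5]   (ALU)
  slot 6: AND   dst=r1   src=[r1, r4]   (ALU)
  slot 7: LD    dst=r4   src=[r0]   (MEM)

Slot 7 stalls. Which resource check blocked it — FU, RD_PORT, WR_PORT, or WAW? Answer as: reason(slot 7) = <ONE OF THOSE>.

reason(slot 7) = RD_PORT

[0] BR needs rd=0 wr=0: ok; after: ALU=1 MUL=2 MEM=2 BR=0, R=6, W=2
[1] ALU needs rd=2 wr=1: ok; after: ALU=0 MUL=2 MEM=2 BR=0, R=4, W=1
[2] MEM needs rd=2 wr=0: ok; after: ALU=0 MUL=2 MEM=1 BR=0, R=2, W=1
[3] MUL needs rd=2 wr=1: ok; after: ALU=0 MUL=1 MEM=1 BR=0, R=0, W=0
[4] MEM needs rd=2 wr=0: RD_PORT; after: ALU=0 MUL=1 MEM=1 BR=0, R=0, W=0
[5] ALU needs rd=2 wr=1: FU; after: ALU=0 MUL=1 MEM=1 BR=0, R=0, W=0
[6] ALU needs rd=2 wr=1: FU; after: ALU=0 MUL=1 MEM=1 BR=0, R=0, W=0
[7] MEM needs rd=1 wr=1: RD_PORT; after: ALU=0 MUL=1 MEM=1 BR=0, R=0, W=0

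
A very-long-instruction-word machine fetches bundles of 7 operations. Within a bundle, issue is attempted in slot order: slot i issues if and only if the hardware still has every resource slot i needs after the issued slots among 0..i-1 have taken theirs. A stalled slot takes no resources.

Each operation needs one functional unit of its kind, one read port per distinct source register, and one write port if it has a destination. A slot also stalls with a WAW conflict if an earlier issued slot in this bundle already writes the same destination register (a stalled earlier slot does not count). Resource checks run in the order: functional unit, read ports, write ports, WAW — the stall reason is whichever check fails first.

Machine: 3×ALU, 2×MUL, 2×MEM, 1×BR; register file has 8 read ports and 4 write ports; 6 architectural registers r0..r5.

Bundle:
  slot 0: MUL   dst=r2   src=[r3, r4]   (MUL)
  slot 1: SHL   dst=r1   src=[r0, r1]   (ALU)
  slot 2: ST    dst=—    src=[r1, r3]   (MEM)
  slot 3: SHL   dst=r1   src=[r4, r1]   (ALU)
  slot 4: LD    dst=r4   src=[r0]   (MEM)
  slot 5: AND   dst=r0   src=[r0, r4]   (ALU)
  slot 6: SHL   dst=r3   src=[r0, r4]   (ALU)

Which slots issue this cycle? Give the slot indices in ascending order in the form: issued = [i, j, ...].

#0 MUL src=r3,r4 dispatched  <A:3 Mu:1 Ld:2 B:1 rd:6 wr:3>
#1 ALU src=r0,r1 dispatched  <A:2 Mu:1 Ld:2 B:1 rd:4 wr:2>
#2 MEM src=r1,r3 dispatched  <A:2 Mu:1 Ld:1 B:1 rd:2 wr:2>
#3 ALU src=r4,r1 held:WAW  <A:2 Mu:1 Ld:1 B:1 rd:2 wr:2>
#4 MEM src=r0 dispatched  <A:2 Mu:1 Ld:0 B:1 rd:1 wr:1>
#5 ALU src=r0,r4 held:RD_PORT  <A:2 Mu:1 Ld:0 B:1 rd:1 wr:1>
#6 ALU src=r0,r4 held:RD_PORT  <A:2 Mu:1 Ld:0 B:1 rd:1 wr:1>

issued = [0, 1, 2, 4]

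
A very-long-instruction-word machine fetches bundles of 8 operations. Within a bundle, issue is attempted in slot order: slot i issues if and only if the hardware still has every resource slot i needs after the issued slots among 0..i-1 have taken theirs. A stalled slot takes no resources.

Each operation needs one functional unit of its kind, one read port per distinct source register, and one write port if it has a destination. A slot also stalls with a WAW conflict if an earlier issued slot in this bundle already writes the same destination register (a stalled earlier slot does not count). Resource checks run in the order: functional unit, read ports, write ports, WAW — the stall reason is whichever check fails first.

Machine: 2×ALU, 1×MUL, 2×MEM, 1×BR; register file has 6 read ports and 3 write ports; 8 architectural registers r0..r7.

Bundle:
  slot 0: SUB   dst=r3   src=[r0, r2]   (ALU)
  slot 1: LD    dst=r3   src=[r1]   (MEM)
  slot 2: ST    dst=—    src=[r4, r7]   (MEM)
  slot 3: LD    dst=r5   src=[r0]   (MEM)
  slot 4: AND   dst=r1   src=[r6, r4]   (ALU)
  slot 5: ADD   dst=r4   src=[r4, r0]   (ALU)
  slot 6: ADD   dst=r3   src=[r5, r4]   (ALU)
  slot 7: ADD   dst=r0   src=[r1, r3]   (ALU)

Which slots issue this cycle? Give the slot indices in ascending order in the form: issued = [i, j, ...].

[0] ALU needs rd=2 wr=1: ok; after: ALU=1 MUL=1 MEM=2 BR=1, R=4, W=2
[1] MEM needs rd=1 wr=1: WAW; after: ALU=1 MUL=1 MEM=2 BR=1, R=4, W=2
[2] MEM needs rd=2 wr=0: ok; after: ALU=1 MUL=1 MEM=1 BR=1, R=2, W=2
[3] MEM needs rd=1 wr=1: ok; after: ALU=1 MUL=1 MEM=0 BR=1, R=1, W=1
[4] ALU needs rd=2 wr=1: RD_PORT; after: ALU=1 MUL=1 MEM=0 BR=1, R=1, W=1
[5] ALU needs rd=2 wr=1: RD_PORT; after: ALU=1 MUL=1 MEM=0 BR=1, R=1, W=1
[6] ALU needs rd=2 wr=1: RD_PORT; after: ALU=1 MUL=1 MEM=0 BR=1, R=1, W=1
[7] ALU needs rd=2 wr=1: RD_PORT; after: ALU=1 MUL=1 MEM=0 BR=1, R=1, W=1

issued = [0, 2, 3]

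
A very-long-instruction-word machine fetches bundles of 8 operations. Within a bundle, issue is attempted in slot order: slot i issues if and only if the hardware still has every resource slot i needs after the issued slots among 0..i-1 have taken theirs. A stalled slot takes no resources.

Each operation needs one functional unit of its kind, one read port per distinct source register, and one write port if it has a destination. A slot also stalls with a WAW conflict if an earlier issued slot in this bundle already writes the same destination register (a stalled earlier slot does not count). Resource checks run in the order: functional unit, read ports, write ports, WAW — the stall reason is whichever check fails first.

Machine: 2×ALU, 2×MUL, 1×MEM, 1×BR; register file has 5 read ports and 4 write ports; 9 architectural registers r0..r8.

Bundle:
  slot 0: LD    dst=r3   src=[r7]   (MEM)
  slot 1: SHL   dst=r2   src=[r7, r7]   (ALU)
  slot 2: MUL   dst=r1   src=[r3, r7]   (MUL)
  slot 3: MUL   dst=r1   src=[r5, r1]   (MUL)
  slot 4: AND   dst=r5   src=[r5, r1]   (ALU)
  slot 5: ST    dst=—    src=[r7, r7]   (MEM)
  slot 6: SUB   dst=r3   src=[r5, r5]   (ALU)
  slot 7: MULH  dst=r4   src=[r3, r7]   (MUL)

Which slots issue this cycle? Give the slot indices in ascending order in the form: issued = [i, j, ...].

[0] MEM needs rd=1 wr=1: ok; after: ALU=2 MUL=2 MEM=0 BR=1, R=4, W=3
[1] ALU needs rd=1 wr=1: ok; after: ALU=1 MUL=2 MEM=0 BR=1, R=3, W=2
[2] MUL needs rd=2 wr=1: ok; after: ALU=1 MUL=1 MEM=0 BR=1, R=1, W=1
[3] MUL needs rd=2 wr=1: RD_PORT; after: ALU=1 MUL=1 MEM=0 BR=1, R=1, W=1
[4] ALU needs rd=2 wr=1: RD_PORT; after: ALU=1 MUL=1 MEM=0 BR=1, R=1, W=1
[5] MEM needs rd=1 wr=0: FU; after: ALU=1 MUL=1 MEM=0 BR=1, R=1, W=1
[6] ALU needs rd=1 wr=1: WAW; after: ALU=1 MUL=1 MEM=0 BR=1, R=1, W=1
[7] MUL needs rd=2 wr=1: RD_PORT; after: ALU=1 MUL=1 MEM=0 BR=1, R=1, W=1

issued = [0, 1, 2]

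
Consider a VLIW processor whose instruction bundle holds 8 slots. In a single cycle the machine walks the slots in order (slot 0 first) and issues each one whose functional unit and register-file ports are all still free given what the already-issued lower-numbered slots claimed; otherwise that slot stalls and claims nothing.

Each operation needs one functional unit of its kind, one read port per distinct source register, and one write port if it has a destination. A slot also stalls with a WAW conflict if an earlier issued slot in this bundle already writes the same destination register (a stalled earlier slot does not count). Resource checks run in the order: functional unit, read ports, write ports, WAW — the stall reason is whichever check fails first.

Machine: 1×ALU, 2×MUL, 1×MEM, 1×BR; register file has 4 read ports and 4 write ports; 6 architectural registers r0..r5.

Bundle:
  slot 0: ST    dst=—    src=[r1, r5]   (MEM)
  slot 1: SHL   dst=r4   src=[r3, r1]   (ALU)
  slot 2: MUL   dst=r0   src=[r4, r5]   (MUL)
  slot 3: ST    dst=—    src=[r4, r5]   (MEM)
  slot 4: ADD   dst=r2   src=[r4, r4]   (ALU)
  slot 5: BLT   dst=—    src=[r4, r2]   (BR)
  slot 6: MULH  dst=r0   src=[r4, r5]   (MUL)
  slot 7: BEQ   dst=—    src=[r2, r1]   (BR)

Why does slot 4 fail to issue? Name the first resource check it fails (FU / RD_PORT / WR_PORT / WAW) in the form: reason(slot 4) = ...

reason(slot 4) = FU

[0] MEM needs rd=2 wr=0: ok; after: ALU=1 MUL=2 MEM=0 BR=1, R=2, W=4
[1] ALU needs rd=2 wr=1: ok; after: ALU=0 MUL=2 MEM=0 BR=1, R=0, W=3
[2] MUL needs rd=2 wr=1: RD_PORT; after: ALU=0 MUL=2 MEM=0 BR=1, R=0, W=3
[3] MEM needs rd=2 wr=0: FU; after: ALU=0 MUL=2 MEM=0 BR=1, R=0, W=3
[4] ALU needs rd=1 wr=1: FU; after: ALU=0 MUL=2 MEM=0 BR=1, R=0, W=3
[5] BR needs rd=2 wr=0: RD_PORT; after: ALU=0 MUL=2 MEM=0 BR=1, R=0, W=3
[6] MUL needs rd=2 wr=1: RD_PORT; after: ALU=0 MUL=2 MEM=0 BR=1, R=0, W=3
[7] BR needs rd=2 wr=0: RD_PORT; after: ALU=0 MUL=2 MEM=0 BR=1, R=0, W=3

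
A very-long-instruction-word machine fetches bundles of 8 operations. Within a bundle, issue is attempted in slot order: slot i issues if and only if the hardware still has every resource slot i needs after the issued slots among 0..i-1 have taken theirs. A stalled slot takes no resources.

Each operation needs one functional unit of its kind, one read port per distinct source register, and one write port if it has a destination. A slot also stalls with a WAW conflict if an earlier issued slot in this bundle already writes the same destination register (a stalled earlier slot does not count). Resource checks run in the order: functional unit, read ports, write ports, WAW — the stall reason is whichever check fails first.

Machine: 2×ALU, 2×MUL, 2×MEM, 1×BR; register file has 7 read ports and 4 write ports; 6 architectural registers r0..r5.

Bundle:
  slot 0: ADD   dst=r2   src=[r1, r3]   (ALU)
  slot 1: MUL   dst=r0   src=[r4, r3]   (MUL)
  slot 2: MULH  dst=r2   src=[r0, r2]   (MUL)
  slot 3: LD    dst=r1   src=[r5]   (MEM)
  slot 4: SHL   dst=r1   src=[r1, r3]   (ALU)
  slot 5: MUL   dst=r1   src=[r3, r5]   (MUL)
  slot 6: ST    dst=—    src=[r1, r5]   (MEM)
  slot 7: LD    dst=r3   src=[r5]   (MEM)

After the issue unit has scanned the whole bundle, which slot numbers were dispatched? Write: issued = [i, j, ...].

#0 ALU src=r1,r3 dispatched  <A:1 Mu:2 Ld:2 B:1 rd:5 wr:3>
#1 MUL src=r4,r3 dispatched  <A:1 Mu:1 Ld:2 B:1 rd:3 wr:2>
#2 MUL src=r0,r2 held:WAW  <A:1 Mu:1 Ld:2 B:1 rd:3 wr:2>
#3 MEM src=r5 dispatched  <A:1 Mu:1 Ld:1 B:1 rd:2 wr:1>
#4 ALU src=r1,r3 held:WAW  <A:1 Mu:1 Ld:1 B:1 rd:2 wr:1>
#5 MUL src=r3,r5 held:WAW  <A:1 Mu:1 Ld:1 B:1 rd:2 wr:1>
#6 MEM src=r1,r5 dispatched  <A:1 Mu:1 Ld:0 B:1 rd:0 wr:1>
#7 MEM src=r5 held:FU  <A:1 Mu:1 Ld:0 B:1 rd:0 wr:1>

issued = [0, 1, 3, 6]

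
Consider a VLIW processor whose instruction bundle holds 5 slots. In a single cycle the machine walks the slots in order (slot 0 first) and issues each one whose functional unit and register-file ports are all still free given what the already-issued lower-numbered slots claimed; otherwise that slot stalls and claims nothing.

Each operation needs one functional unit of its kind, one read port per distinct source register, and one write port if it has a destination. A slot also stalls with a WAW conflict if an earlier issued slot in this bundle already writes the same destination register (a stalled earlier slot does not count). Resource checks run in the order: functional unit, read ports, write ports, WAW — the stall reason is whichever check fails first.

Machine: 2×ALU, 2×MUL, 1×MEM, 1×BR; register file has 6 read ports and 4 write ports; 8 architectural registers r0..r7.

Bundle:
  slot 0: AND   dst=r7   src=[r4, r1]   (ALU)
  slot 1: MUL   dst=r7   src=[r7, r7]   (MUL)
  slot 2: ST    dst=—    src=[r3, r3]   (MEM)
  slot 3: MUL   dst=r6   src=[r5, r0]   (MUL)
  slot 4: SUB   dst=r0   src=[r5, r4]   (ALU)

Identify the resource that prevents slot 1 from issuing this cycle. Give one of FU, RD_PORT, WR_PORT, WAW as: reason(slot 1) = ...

reason(slot 1) = WAW

[0] ALU needs rd=2 wr=1: ok; after: ALU=1 MUL=2 MEM=1 BR=1, R=4, W=3
[1] MUL needs rd=1 wr=1: WAW; after: ALU=1 MUL=2 MEM=1 BR=1, R=4, W=3
[2] MEM needs rd=1 wr=0: ok; after: ALU=1 MUL=2 MEM=0 BR=1, R=3, W=3
[3] MUL needs rd=2 wr=1: ok; after: ALU=1 MUL=1 MEM=0 BR=1, R=1, W=2
[4] ALU needs rd=2 wr=1: RD_PORT; after: ALU=1 MUL=1 MEM=0 BR=1, R=1, W=2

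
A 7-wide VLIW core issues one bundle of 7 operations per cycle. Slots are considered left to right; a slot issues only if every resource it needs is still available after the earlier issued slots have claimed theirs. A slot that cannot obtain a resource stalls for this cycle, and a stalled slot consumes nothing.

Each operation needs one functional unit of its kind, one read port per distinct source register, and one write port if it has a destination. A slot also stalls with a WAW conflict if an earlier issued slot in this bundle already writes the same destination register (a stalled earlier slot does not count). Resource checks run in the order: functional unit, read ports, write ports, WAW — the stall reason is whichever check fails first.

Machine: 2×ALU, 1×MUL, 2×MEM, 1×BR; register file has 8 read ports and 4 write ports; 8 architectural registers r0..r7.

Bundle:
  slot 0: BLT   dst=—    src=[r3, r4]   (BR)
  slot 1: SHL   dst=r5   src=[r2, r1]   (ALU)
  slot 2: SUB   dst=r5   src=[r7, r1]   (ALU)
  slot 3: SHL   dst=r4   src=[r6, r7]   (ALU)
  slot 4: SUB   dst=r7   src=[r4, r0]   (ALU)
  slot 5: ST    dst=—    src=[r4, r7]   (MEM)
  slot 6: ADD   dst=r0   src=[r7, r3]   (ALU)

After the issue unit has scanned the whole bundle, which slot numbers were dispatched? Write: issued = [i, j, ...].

issued = [0, 1, 3, 5]

#0 BR src=r3,r4 dispatched  <A:2 Mu:1 Ld:2 B:0 rd:6 wr:4>
#1 ALU src=r2,r1 dispatched  <A:1 Mu:1 Ld:2 B:0 rd:4 wr:3>
#2 ALU src=r7,r1 held:WAW  <A:1 Mu:1 Ld:2 B:0 rd:4 wr:3>
#3 ALU src=r6,r7 dispatched  <A:0 Mu:1 Ld:2 B:0 rd:2 wr:2>
#4 ALU src=r4,r0 held:FU  <A:0 Mu:1 Ld:2 B:0 rd:2 wr:2>
#5 MEM src=r4,r7 dispatched  <A:0 Mu:1 Ld:1 B:0 rd:0 wr:2>
#6 ALU src=r7,r3 held:FU  <A:0 Mu:1 Ld:1 B:0 rd:0 wr:2>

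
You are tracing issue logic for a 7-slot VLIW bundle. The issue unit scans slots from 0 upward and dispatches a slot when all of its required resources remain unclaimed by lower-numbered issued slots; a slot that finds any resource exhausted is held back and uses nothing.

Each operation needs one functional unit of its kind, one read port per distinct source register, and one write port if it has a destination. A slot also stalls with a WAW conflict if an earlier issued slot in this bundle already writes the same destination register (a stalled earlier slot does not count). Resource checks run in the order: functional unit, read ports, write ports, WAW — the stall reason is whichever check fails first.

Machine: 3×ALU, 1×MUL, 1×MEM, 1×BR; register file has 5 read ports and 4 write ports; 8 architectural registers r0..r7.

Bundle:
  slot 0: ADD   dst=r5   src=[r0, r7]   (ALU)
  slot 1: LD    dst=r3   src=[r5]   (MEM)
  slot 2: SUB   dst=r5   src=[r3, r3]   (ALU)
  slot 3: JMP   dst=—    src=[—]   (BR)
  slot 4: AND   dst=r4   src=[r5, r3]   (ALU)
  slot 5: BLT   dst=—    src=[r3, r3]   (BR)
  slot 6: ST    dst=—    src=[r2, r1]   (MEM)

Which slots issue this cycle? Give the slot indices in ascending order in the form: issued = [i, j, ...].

issued = [0, 1, 3, 4]

#0 ALU src=r0,r7 dispatched  <A:2 Mu:1 Ld:1 B:1 rd:3 wr:3>
#1 MEM src=r5 dispatched  <A:2 Mu:1 Ld:0 B:1 rd:2 wr:2>
#2 ALU src=r3,r3 held:WAW  <A:2 Mu:1 Ld:0 B:1 rd:2 wr:2>
#3 BR src=- dispatched  <A:2 Mu:1 Ld:0 B:0 rd:2 wr:2>
#4 ALU src=r5,r3 dispatched  <A:1 Mu:1 Ld:0 B:0 rd:0 wr:1>
#5 BR src=r3,r3 held:FU  <A:1 Mu:1 Ld:0 B:0 rd:0 wr:1>
#6 MEM src=r2,r1 held:FU  <A:1 Mu:1 Ld:0 B:0 rd:0 wr:1>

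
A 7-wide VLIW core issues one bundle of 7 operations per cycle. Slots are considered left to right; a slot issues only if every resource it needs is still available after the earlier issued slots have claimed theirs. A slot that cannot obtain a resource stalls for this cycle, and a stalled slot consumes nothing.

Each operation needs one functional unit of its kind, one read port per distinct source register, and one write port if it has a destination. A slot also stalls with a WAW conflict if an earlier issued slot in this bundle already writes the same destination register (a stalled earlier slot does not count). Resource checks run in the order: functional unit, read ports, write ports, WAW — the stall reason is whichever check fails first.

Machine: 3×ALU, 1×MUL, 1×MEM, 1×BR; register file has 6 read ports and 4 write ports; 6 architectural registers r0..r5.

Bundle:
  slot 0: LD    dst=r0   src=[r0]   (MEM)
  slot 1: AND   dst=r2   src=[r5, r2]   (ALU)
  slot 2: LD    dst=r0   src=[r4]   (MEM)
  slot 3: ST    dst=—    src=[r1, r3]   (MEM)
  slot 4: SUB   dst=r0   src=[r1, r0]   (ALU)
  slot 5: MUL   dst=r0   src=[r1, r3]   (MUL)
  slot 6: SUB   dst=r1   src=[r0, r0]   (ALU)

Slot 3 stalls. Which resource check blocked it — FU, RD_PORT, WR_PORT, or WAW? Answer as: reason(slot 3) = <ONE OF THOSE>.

reason(slot 3) = FU

  0. MEM→r0 ⇒ go  {3A/1Mu/0Ld/1B | 5r 3w}
  1. ALU→r2 ⇒ go  {2A/1Mu/0Ld/1B | 3r 2w}
  2. MEM→r0 ⇒ no(FU)  {2A/1Mu/0Ld/1B | 3r 2w}
  3. MEM ⇒ no(FU)  {2A/1Mu/0Ld/1B | 3r 2w}
  4. ALU→r0 ⇒ no(WAW)  {2A/1Mu/0Ld/1B | 3r 2w}
  5. MUL→r0 ⇒ no(WAW)  {2A/1Mu/0Ld/1B | 3r 2w}
  6. ALU→r1 ⇒ go  {1A/1Mu/0Ld/1B | 2r 1w}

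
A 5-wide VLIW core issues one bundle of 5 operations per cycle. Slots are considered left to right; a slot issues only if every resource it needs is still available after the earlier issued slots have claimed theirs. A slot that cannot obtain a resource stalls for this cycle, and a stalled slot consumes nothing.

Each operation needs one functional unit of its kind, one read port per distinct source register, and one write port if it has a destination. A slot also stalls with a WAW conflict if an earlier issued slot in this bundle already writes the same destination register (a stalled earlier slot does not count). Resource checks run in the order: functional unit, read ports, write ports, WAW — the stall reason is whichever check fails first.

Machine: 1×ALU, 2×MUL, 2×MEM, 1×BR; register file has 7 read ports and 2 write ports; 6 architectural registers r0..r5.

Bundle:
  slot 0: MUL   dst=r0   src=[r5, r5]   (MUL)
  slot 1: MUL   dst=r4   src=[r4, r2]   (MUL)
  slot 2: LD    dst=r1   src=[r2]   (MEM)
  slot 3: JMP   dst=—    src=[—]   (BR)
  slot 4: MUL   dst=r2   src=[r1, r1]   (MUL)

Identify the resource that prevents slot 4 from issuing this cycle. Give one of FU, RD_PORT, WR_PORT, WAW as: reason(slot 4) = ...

reason(slot 4) = FU

[0] MUL needs rd=1 wr=1: ok; after: ALU=1 MUL=1 MEM=2 BR=1, R=6, W=1
[1] MUL needs rd=2 wr=1: ok; after: ALU=1 MUL=0 MEM=2 BR=1, R=4, W=0
[2] MEM needs rd=1 wr=1: WR_PORT; after: ALU=1 MUL=0 MEM=2 BR=1, R=4, W=0
[3] BR needs rd=0 wr=0: ok; after: ALU=1 MUL=0 MEM=2 BR=0, R=4, W=0
[4] MUL needs rd=1 wr=1: FU; after: ALU=1 MUL=0 MEM=2 BR=0, R=4, W=0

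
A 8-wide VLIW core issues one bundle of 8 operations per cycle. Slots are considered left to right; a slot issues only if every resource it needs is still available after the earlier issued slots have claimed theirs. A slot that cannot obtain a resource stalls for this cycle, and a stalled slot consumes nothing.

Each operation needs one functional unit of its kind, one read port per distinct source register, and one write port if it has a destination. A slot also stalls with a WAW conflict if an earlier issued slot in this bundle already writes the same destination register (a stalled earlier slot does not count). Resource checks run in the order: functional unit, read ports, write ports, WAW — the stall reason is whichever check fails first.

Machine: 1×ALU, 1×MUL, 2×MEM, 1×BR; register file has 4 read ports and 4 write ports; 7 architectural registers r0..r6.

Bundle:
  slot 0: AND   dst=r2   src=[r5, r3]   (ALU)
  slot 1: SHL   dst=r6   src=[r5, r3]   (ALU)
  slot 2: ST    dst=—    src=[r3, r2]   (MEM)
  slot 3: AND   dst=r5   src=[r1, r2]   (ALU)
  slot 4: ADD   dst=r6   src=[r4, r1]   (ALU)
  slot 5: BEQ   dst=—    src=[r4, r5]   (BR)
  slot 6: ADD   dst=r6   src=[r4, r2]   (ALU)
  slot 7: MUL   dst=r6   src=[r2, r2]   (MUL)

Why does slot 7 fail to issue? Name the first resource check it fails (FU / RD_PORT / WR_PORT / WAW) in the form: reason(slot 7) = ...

reason(slot 7) = RD_PORT

  0. ALU→r2 ⇒ go  {0A/1Mu/2Ld/1B | 2r 3w}
  1. ALU→r6 ⇒ no(FU)  {0A/1Mu/2Ld/1B | 2r 3w}
  2. MEM ⇒ go  {0A/1Mu/1Ld/1B | 0r 3w}
  3. ALU→r5 ⇒ no(FU)  {0A/1Mu/1Ld/1B | 0r 3w}
  4. ALU→r6 ⇒ no(FU)  {0A/1Mu/1Ld/1B | 0r 3w}
  5. BR ⇒ no(RD_PORT)  {0A/1Mu/1Ld/1B | 0r 3w}
  6. ALU→r6 ⇒ no(FU)  {0A/1Mu/1Ld/1B | 0r 3w}
  7. MUL→r6 ⇒ no(RD_PORT)  {0A/1Mu/1Ld/1B | 0r 3w}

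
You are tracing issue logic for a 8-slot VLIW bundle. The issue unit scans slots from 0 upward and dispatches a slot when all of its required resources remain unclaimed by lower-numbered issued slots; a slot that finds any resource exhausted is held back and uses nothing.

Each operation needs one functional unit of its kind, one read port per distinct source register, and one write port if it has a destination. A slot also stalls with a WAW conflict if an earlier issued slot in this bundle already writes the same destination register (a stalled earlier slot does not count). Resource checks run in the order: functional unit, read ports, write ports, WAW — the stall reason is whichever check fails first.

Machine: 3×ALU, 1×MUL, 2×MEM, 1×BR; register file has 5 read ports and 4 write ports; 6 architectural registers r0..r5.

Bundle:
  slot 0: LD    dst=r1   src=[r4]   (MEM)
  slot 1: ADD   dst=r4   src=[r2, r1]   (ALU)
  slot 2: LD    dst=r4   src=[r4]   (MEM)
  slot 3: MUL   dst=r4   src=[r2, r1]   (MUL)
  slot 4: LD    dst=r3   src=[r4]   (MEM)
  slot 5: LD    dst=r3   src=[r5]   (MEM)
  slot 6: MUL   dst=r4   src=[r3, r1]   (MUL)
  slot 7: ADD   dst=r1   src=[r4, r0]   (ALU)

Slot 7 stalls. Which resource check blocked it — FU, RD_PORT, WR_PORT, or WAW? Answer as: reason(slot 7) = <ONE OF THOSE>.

reason(slot 7) = RD_PORT

slot 0 (MEM): ISSUE — free A3,Mu1,Ld1,B1 rp4 wp3
slot 1 (ALU): ISSUE — free A2,Mu1,Ld1,B1 rp2 wp2
slot 2 (MEM): stall WAW — free A2,Mu1,Ld1,B1 rp2 wp2
slot 3 (MUL): stall WAW — free A2,Mu1,Ld1,B1 rp2 wp2
slot 4 (MEM): ISSUE — free A2,Mu1,Ld0,B1 rp1 wp1
slot 5 (MEM): stall FU — free A2,Mu1,Ld0,B1 rp1 wp1
slot 6 (MUL): stall RD_PORT — free A2,Mu1,Ld0,B1 rp1 wp1
slot 7 (ALU): stall RD_PORT — free A2,Mu1,Ld0,B1 rp1 wp1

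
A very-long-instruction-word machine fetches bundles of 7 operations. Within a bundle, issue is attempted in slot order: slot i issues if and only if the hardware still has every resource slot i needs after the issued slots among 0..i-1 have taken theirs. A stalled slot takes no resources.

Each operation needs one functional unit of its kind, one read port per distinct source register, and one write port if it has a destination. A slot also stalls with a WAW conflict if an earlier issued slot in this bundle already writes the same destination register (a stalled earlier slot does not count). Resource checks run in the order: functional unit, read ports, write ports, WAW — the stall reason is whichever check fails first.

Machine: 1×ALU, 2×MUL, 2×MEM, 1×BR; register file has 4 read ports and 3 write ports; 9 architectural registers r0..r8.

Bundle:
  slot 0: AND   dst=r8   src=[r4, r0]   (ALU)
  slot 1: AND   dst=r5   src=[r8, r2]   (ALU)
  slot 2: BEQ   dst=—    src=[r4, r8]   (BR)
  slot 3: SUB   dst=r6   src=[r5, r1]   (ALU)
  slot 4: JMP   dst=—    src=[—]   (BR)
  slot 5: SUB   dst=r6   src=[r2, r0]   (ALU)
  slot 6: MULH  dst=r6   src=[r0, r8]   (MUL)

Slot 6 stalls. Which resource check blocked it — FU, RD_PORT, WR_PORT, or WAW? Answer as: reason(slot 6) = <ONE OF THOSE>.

reason(slot 6) = RD_PORT

slot 0 (ALU): ISSUE — free A0,Mu2,Ld2,B1 rp2 wp2
slot 1 (ALU): stall FU — free A0,Mu2,Ld2,B1 rp2 wp2
slot 2 (BR): ISSUE — free A0,Mu2,Ld2,B0 rp0 wp2
slot 3 (ALU): stall FU — free A0,Mu2,Ld2,B0 rp0 wp2
slot 4 (BR): stall FU — free A0,Mu2,Ld2,B0 rp0 wp2
slot 5 (ALU): stall FU — free A0,Mu2,Ld2,B0 rp0 wp2
slot 6 (MUL): stall RD_PORT — free A0,Mu2,Ld2,B0 rp0 wp2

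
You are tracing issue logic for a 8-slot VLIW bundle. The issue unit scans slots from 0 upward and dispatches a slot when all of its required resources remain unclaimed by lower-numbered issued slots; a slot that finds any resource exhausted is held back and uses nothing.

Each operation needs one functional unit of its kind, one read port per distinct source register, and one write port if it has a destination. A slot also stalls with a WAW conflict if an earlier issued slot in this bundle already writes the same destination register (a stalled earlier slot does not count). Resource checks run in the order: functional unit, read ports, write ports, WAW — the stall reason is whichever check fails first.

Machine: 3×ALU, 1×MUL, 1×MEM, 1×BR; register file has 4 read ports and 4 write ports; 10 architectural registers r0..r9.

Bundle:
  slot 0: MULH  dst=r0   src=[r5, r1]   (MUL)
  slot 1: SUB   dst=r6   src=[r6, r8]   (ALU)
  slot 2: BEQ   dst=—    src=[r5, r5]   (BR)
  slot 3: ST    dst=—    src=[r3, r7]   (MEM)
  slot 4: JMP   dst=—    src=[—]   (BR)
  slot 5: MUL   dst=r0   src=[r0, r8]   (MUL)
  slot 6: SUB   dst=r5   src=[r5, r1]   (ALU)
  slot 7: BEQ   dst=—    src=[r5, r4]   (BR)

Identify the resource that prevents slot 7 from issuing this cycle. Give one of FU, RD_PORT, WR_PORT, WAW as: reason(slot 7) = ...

reason(slot 7) = FU

[0] MUL needs rd=2 wr=1: ok; after: ALU=3 MUL=0 MEM=1 BR=1, R=2, W=3
[1] ALU needs rd=2 wr=1: ok; after: ALU=2 MUL=0 MEM=1 BR=1, R=0, W=2
[2] BR needs rd=1 wr=0: RD_PORT; after: ALU=2 MUL=0 MEM=1 BR=1, R=0, W=2
[3] MEM needs rd=2 wr=0: RD_PORT; after: ALU=2 MUL=0 MEM=1 BR=1, R=0, W=2
[4] BR needs rd=0 wr=0: ok; after: ALU=2 MUL=0 MEM=1 BR=0, R=0, W=2
[5] MUL needs rd=2 wr=1: FU; after: ALU=2 MUL=0 MEM=1 BR=0, R=0, W=2
[6] ALU needs rd=2 wr=1: RD_PORT; after: ALU=2 MUL=0 MEM=1 BR=0, R=0, W=2
[7] BR needs rd=2 wr=0: FU; after: ALU=2 MUL=0 MEM=1 BR=0, R=0, W=2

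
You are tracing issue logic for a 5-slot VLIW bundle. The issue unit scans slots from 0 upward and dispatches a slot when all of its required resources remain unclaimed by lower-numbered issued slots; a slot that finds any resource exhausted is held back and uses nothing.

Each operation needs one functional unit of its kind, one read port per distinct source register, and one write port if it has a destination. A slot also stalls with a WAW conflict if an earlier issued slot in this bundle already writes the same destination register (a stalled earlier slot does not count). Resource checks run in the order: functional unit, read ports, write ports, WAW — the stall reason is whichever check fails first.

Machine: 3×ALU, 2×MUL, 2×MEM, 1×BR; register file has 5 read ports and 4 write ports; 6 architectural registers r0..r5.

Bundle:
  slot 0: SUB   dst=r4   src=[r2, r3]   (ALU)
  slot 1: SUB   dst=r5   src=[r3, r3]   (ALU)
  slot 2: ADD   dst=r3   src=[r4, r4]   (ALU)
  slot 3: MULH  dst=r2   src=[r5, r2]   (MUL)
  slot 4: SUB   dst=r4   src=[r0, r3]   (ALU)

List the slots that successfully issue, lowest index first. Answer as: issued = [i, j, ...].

issued = [0, 1, 2]

#0 ALU src=r2,r3 dispatched  <A:2 Mu:2 Ld:2 B:1 rd:3 wr:3>
#1 ALU src=r3,r3 dispatched  <A:1 Mu:2 Ld:2 B:1 rd:2 wr:2>
#2 ALU src=r4,r4 dispatched  <A:0 Mu:2 Ld:2 B:1 rd:1 wr:1>
#3 MUL src=r5,r2 held:RD_PORT  <A:0 Mu:2 Ld:2 B:1 rd:1 wr:1>
#4 ALU src=r0,r3 held:FU  <A:0 Mu:2 Ld:2 B:1 rd:1 wr:1>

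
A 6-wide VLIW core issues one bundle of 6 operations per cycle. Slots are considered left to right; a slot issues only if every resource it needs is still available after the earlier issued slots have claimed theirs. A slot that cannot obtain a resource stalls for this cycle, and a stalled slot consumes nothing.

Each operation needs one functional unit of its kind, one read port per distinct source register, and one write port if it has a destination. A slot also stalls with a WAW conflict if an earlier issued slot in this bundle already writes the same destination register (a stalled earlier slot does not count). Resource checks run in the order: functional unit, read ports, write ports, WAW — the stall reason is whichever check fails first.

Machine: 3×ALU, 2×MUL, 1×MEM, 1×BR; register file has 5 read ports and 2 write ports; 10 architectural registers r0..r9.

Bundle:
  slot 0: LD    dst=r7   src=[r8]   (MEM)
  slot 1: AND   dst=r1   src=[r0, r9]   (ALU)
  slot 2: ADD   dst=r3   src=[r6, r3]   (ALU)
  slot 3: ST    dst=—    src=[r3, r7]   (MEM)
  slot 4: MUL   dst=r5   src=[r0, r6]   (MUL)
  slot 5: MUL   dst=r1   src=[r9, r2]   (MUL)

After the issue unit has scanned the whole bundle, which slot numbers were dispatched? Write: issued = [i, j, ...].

#0 MEM src=r8 dispatched  <A:3 Mu:2 Ld:0 B:1 rd:4 wr:1>
#1 ALU src=r0,r9 dispatched  <A:2 Mu:2 Ld:0 B:1 rd:2 wr:0>
#2 ALU src=r6,r3 held:WR_PORT  <A:2 Mu:2 Ld:0 B:1 rd:2 wr:0>
#3 MEM src=r3,r7 held:FU  <A:2 Mu:2 Ld:0 B:1 rd:2 wr:0>
#4 MUL src=r0,r6 held:WR_PORT  <A:2 Mu:2 Ld:0 B:1 rd:2 wr:0>
#5 MUL src=r9,r2 held:WR_PORT  <A:2 Mu:2 Ld:0 B:1 rd:2 wr:0>

issued = [0, 1]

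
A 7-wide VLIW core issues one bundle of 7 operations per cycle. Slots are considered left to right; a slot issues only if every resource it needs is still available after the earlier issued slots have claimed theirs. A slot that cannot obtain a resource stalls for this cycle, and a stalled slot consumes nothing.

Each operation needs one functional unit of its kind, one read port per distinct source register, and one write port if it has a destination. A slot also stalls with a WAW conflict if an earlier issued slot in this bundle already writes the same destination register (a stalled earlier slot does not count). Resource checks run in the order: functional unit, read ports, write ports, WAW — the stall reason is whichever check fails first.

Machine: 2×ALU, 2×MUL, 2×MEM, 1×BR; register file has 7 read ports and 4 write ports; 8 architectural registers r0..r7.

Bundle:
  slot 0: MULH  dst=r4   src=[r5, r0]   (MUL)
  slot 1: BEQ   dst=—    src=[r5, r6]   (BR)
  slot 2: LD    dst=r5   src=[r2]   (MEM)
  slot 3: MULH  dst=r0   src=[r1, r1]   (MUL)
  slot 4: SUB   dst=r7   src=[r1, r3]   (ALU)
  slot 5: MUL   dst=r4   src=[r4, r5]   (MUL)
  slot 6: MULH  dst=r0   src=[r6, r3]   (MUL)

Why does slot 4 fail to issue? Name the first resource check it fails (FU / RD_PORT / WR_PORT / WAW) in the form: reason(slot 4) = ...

#0 MUL src=r5,r0 dispatched  <A:2 Mu:1 Ld:2 B:1 rd:5 wr:3>
#1 BR src=r5,r6 dispatched  <A:2 Mu:1 Ld:2 B:0 rd:3 wr:3>
#2 MEM src=r2 dispatched  <A:2 Mu:1 Ld:1 B:0 rd:2 wr:2>
#3 MUL src=r1,r1 dispatched  <A:2 Mu:0 Ld:1 B:0 rd:1 wr:1>
#4 ALU src=r1,r3 held:RD_PORT  <A:2 Mu:0 Ld:1 B:0 rd:1 wr:1>
#5 MUL src=r4,r5 held:FU  <A:2 Mu:0 Ld:1 B:0 rd:1 wr:1>
#6 MUL src=r6,r3 held:FU  <A:2 Mu:0 Ld:1 B:0 rd:1 wr:1>

reason(slot 4) = RD_PORT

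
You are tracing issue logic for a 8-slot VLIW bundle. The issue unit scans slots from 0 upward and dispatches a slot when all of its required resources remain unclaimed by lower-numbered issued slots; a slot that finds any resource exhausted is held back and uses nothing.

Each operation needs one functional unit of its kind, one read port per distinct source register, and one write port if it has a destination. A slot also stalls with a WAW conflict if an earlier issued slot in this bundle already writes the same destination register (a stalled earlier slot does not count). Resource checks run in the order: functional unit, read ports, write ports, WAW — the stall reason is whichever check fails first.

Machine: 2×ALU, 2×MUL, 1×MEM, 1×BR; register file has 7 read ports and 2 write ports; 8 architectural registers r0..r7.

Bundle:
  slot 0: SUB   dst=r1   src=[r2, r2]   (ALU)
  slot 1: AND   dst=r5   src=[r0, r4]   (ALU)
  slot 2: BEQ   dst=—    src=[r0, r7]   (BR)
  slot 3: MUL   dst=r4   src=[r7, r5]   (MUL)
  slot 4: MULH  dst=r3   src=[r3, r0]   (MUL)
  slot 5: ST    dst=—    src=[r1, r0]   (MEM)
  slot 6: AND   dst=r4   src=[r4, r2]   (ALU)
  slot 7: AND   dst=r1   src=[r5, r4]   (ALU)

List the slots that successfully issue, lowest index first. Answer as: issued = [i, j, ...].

issued = [0, 1, 2, 5]

  0. ALU→r1 ⇒ go  {1A/2Mu/1Ld/1B | 6r 1w}
  1. ALU→r5 ⇒ go  {0A/2Mu/1Ld/1B | 4r 0w}
  2. BR ⇒ go  {0A/2Mu/1Ld/0B | 2r 0w}
  3. MUL→r4 ⇒ no(WR_PORT)  {0A/2Mu/1Ld/0B | 2r 0w}
  4. MUL→r3 ⇒ no(WR_PORT)  {0A/2Mu/1Ld/0B | 2r 0w}
  5. MEM ⇒ go  {0A/2Mu/0Ld/0B | 0r 0w}
  6. ALU→r4 ⇒ no(FU)  {0A/2Mu/0Ld/0B | 0r 0w}
  7. ALU→r1 ⇒ no(FU)  {0A/2Mu/0Ld/0B | 0r 0w}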